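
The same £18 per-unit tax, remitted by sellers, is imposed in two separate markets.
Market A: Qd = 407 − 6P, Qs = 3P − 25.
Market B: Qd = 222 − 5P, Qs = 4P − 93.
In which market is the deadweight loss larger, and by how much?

Market B, by £36.

Market A: pre-tax P* = £48, Q* = 119; post-tax Q = 83; deadweight loss = £324.
Market B: pre-tax P* = £35, Q* = 47; post-tax Q = 7; deadweight loss = £360.
Difference: £324 vs £360 → market B is larger by £36.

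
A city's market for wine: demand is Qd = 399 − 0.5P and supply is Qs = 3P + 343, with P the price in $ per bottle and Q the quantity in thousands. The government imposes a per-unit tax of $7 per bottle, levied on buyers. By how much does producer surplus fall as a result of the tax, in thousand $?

Without the tax, 399 − 0.5P = 3P + 343 gives 3.5P = 56, so P* = $16 and Q* = 391.
With the tax collected from buyers, demand (in seller-price terms) shifts: Qd = 399 − 0.5(P + 7).
Solving gives Q = 388 with buyers paying $22 and sellers receiving $15 (the $7 wedge).
ΔPS is the trapezoid between Q = 388 and Q = 391 of height $1: ½ · (391 + 388) · 1 = $389.5.

Producer surplus falls by $389.5 thousand.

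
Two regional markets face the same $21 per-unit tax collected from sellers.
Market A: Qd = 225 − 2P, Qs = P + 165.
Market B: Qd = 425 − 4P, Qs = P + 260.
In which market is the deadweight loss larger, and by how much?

Market A: pre-tax P* = $20, Q* = 185; post-tax Q = 171; deadweight loss = $147.
Market B: pre-tax P* = $33, Q* = 293; post-tax Q = 276.2; deadweight loss = $176.4.
Difference: $147 vs $176.4 → market B is larger by $29.4.

Market B, by $29.4.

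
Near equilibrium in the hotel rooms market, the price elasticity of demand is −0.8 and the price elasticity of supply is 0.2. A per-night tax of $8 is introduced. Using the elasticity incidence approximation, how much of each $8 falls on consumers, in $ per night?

Incidence ratio: consumers' share ≈ εs / (εs + |εd|) = 0.2 / (0.2 + 0.8) = 0.2.
So consumers bear ≈ 0.2 × $8 = $1.6; producers bear $6.4.

Consumers bear ≈ $1.6 per night.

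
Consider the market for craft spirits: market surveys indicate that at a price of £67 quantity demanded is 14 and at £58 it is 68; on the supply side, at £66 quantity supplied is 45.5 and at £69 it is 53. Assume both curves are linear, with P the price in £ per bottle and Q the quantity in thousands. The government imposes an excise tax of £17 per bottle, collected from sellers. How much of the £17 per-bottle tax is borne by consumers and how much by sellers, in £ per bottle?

Consumers bear £5 per bottle; sellers bear £12 per bottle.

Demand slope: (68 − 14)/(58 − 67) = -6, so Qd = 416 − 6P.
Supply slope: (53 − 45.5)/(69 − 66) = 2.5, so Qs = 2.5P − 119.5.
Before the tax: set 416 − 6P = 2.5P − 119.5 → P* = £63, Q* = 38.
With the tax collected from sellers, supply shifts: Qs = 2.5(P − 17) − 119.5.
Solving gives Q = 8 with consumers paying £68 and sellers receiving £51 (the £17 wedge).
Burden on consumers: £5; on sellers: £12. (They sum to £17.)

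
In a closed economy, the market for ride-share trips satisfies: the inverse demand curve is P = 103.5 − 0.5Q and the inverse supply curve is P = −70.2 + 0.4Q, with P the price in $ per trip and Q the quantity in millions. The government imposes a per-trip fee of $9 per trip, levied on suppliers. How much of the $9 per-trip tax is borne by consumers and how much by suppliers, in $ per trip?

Consumers bear $5 per trip; suppliers bear $4 per trip.

Rewrite in direct form: Qd = 207 − 2P and Qs = 2.5P + 175.5.
Without the tax, 207 − 2P = 2.5P + 175.5 gives 4.5P = 31.5, so P* = $7 and Q* = 193.
With the tax collected from suppliers, supply shifts: Qs = 2.5(P − 9) + 175.5.
Solving gives Q = 183 with consumers paying $12 and suppliers receiving $3 (the $9 wedge).
Burden on consumers: $5; on suppliers: $4. (They sum to $9.)
The less price-elastic side of the market bears the larger share of a per-unit tax.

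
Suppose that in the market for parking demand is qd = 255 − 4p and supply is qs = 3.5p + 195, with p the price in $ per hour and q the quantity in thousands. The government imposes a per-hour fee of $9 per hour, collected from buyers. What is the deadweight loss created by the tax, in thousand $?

Deadweight loss = $75.6 thousand.

Before the tax: set 255 − 4p = 3.5p + 195 → p* = $8, q* = 223.
With the tax collected from buyers, demand (in seller-price terms) shifts: qd = 255 − 4(p + 9).
Solving gives q = 206.2 with buyers paying $12.2 and producers receiving $3.2 (the $9 wedge).
Quantity falls by |ΔQ| = |223 − 206.2| = 16.8.
DWL = ½ · t · |ΔQ| = ½ · 9 · 16.8 = $75.6.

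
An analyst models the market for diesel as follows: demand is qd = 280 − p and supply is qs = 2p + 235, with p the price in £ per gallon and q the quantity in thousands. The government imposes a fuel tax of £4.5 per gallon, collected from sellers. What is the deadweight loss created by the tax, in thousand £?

Before the tax: set 280 − p = 2p + 235 → p* = £15, q* = 265.
With the tax collected from sellers, supply shifts: qs = 2(p − 4.5) + 235.
Solving gives q = 262 with consumers paying £18 and sellers receiving £13.5 (the £4.5 wedge).
Quantity falls by |ΔQ| = |265 − 262| = 3.
DWL = ½ · t · |ΔQ| = ½ · 4.5 · 3 = £6.75.

Deadweight loss = £6.75 thousand.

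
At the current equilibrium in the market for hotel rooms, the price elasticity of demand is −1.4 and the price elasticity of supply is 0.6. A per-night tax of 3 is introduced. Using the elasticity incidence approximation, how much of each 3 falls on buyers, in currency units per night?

Incidence ratio: buyers' share ≈ εs / (εs + |εd|) = 0.6 / (0.6 + 1.4) = 0.3.
So buyers bear ≈ 0.3 × 3 = 0.9; suppliers bear 2.1.

Buyers bear ≈ 0.9 per night.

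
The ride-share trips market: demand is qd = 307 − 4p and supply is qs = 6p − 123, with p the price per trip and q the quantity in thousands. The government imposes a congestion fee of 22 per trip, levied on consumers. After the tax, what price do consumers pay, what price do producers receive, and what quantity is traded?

Before the tax: set 307 − 4p = 6p − 123 → p* = 43, q* = 135.
With the tax collected from consumers, demand (in seller-price terms) shifts: qd = 307 − 4(p + 22).
New equilibrium: consumers pay 56.2, producers receive 34.2, q = 82.2. (Wedge: pb − ps = 22.)
The less price-elastic side of the market bears the larger share of a per-unit tax.

Consumers pay 56.2; producers receive 34.2; quantity = 82.2.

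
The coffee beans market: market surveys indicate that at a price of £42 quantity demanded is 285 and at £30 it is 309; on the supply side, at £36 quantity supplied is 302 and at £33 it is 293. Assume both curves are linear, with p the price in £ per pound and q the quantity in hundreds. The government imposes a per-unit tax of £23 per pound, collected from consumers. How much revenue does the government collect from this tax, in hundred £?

Demand slope: (309 − 285)/(30 − 42) = -2, so qd = 369 − 2p.
Supply slope: (293 − 302)/(33 − 36) = 3, so qs = 3p + 194.
Before the tax: set 369 − 2p = 3p + 194 → p* = £35, q* = 299.
With the tax collected from consumers, demand (in seller-price terms) shifts: qd = 369 − 2(p + 23).
New equilibrium: consumers pay £48.8, sellers receive £25.8, q = 271.4. (Wedge: pb − ps = 23.)
Revenue = t · Q = 23 · 271.4 = £6242.2.

Tax revenue = £6242.2 hundred.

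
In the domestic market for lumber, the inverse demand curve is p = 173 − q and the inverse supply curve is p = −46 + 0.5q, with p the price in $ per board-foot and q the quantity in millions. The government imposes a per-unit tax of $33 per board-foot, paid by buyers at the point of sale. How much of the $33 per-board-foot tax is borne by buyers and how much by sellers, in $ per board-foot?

Inverting to q(p) form: qd = 173 − p; qs = 2p + 92.
Without the tax, 173 − p = 2p + 92 gives 3p = 81, so p* = $27 and q* = 146.
With the tax collected from buyers, demand (in seller-price terms) shifts: qd = 173 − (p + 33).
Solving gives q = 124 with buyers paying $49 and sellers receiving $16 (the $33 wedge).
Burden on buyers: $22; on sellers: $11. (They sum to $33.)
The less price-elastic side of the market bears the larger share of a per-unit tax.

Buyers bear $22 per board-foot; sellers bear $11 per board-foot.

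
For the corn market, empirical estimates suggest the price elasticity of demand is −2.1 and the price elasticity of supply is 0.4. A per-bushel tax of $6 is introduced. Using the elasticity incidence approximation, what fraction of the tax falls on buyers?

Incidence ratio: buyers' share ≈ εs / (εs + |εd|) = 0.4 / (0.4 + 2.1) = 0.16.
Supply is the less elastic side, so buyers bear the smaller share.

Buyers' share ≈ 0.16.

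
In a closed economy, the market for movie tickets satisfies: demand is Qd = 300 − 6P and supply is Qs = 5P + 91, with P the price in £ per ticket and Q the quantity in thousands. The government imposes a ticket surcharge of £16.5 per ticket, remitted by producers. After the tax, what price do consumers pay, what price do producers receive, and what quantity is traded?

Consumers pay £26.5; producers receive £10; quantity = 141.

Before the tax: set 300 − 6P = 5P + 91 → P* = £19, Q* = 186.
With the tax collected from producers, supply shifts: Qs = 5(P − 16.5) + 91.
New equilibrium: consumers pay £26.5, producers receive £10, Q = 141. (Wedge: Pb − Ps = 16.5.)
The less price-elastic side of the market bears the larger share of a per-unit tax.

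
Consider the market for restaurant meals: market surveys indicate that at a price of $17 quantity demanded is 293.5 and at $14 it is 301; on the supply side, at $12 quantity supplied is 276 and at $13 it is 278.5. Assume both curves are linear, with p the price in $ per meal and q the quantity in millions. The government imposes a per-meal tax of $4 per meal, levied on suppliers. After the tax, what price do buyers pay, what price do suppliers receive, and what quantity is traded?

Buyers pay $20; suppliers receive $16; quantity = 286.

Demand slope: (301 − 293.5)/(14 − 17) = -2.5, so qd = 336 − 2.5p.
Supply slope: (278.5 − 276)/(13 − 12) = 2.5, so qs = 2.5p + 246.
Without the tax, 336 − 2.5p = 2.5p + 246 gives 5p = 90, so p* = $18 and q* = 291.
With the tax collected from suppliers, supply shifts: qs = 2.5(p − 4) + 246.
Solving gives q = 286 with buyers paying $20 and suppliers receiving $16 (the $4 wedge).
The less price-elastic side of the market bears the larger share of a per-unit tax.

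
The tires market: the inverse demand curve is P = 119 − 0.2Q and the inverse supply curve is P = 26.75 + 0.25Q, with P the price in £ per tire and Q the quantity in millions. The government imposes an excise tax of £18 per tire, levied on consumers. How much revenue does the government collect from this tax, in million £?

Rewrite in direct form: Qd = 595 − 5P and Qs = 4P − 107.
Without the tax, 595 − 5P = 4P − 107 gives 9P = 702, so P* = £78 and Q* = 205.
With the tax collected from consumers, demand (in seller-price terms) shifts: Qd = 595 − 5(P + 18).
Solving gives Q = 165 with consumers paying £86 and producers receiving £68 (the £18 wedge).
Revenue = t · Q = 18 · 165 = £2970.

Tax revenue = £2970 million.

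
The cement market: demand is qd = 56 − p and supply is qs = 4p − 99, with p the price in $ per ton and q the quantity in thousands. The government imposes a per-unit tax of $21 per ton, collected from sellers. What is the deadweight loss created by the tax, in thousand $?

Deadweight loss = $176.4 thousand.

Without the tax, 56 − p = 4p − 99 gives 5p = 155, so p* = $31 and q* = 25.
With the tax collected from sellers, supply shifts: qs = 4(p − 21) − 99.
Solving gives q = 8.2 with buyers paying $47.8 and sellers receiving $26.8 (the $21 wedge).
Quantity falls by |ΔQ| = |25 − 8.2| = 16.8.
DWL = ½ · t · |ΔQ| = ½ · 21 · 16.8 = $176.4.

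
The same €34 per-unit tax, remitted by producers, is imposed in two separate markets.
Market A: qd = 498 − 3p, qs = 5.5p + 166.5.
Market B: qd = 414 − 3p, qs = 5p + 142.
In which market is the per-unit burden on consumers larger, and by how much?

Market A, by €0.75.

Market A: pre-tax p* = €39, q* = 381; post-tax q = 315; per-unit burden on consumers = €22.
Market B: pre-tax p* = €34, q* = 312; post-tax q = 248.25; per-unit burden on consumers = €21.25.
Difference: €22 vs €21.25 → market A is larger by €0.75.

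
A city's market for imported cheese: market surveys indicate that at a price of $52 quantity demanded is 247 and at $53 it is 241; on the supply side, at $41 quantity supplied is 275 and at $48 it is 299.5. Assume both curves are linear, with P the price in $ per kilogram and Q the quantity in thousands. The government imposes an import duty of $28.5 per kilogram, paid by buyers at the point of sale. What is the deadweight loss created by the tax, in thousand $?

Demand slope: (241 − 247)/(53 − 52) = -6, so Qd = 559 − 6P.
Supply slope: (299.5 − 275)/(48 − 41) = 3.5, so Qs = 3.5P + 131.5.
Before the tax: set 559 − 6P = 3.5P + 131.5 → P* = $45, Q* = 289.
With the tax collected from buyers, demand (in seller-price terms) shifts: Qd = 559 − 6(P + 28.5).
New equilibrium: buyers pay $55.5, sellers receive $27, Q = 226. (Wedge: Pb − Ps = 28.5.)
Quantity falls by |ΔQ| = |289 − 226| = 63.
DWL = ½ · t · |ΔQ| = ½ · 28.5 · 63 = $897.75.

Deadweight loss = $897.75 thousand.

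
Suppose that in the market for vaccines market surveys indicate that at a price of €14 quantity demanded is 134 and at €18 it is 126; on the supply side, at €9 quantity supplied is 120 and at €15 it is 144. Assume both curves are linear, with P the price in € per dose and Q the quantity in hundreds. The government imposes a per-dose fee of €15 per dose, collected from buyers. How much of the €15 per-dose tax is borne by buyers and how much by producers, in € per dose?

Buyers bear €10 per dose; producers bear €5 per dose.

Demand slope: (126 − 134)/(18 − 14) = -2, so Qd = 162 − 2P.
Supply slope: (144 − 120)/(15 − 9) = 4, so Qs = 4P + 84.
Without the tax, 162 − 2P = 4P + 84 gives 6P = 78, so P* = €13 and Q* = 136.
With the tax collected from buyers, demand (in seller-price terms) shifts: Qd = 162 − 2(P + 15).
Solving gives Q = 116 with buyers paying €23 and producers receiving €8 (the €15 wedge).
Burden on buyers: €10; on producers: €5. (They sum to €15.)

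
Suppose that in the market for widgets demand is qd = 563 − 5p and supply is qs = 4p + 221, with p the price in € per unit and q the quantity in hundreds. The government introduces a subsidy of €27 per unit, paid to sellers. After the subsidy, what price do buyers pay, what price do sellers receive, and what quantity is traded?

Buyers pay €26; sellers receive €53; quantity = 433.

Without the subsidy, 563 − 5p = 4p + 221 gives 9p = 342, so p* = €38 and q* = 373.
With a per-unit subsidy paid to sellers, each receives p + 27 per unit sold, so supply becomes qs = 4(p + 27) + 221.
Solving gives q = 433 with buyers paying €26 and sellers receiving €53 (the €27 wedge).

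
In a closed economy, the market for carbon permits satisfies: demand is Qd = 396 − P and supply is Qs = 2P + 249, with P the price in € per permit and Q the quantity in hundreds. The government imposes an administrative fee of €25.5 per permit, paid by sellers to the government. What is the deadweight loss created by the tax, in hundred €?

Without the tax, 396 − P = 2P + 249 gives 3P = 147, so P* = €49 and Q* = 347.
With the tax collected from sellers, supply shifts: Qs = 2(P − 25.5) + 249.
New equilibrium: buyers pay €66, sellers receive €40.5, Q = 330. (Wedge: Pb − Ps = 25.5.)
Quantity falls by |ΔQ| = |347 − 330| = 17.
DWL = ½ · t · |ΔQ| = ½ · 25.5 · 17 = €216.75.

Deadweight loss = €216.75 hundred.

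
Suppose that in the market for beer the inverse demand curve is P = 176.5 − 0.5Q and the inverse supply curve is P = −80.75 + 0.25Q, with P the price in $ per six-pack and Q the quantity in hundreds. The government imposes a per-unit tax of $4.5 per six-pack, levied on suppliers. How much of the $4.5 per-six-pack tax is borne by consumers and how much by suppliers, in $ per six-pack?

Consumers bear $3 per six-pack; suppliers bear $1.5 per six-pack.

Rewrite in direct form: Qd = 353 − 2P and Qs = 4P + 323.
Before the tax: set 353 − 2P = 4P + 323 → P* = $5, Q* = 343.
With the tax collected from suppliers, supply shifts: Qs = 4(P − 4.5) + 323.
New equilibrium: consumers pay $8, suppliers receive $3.5, Q = 337. (Wedge: Pb − Ps = 4.5.)
Burden on consumers: $3; on suppliers: $1.5. (They sum to $4.5.)
The less price-elastic side of the market bears the larger share of a per-unit tax.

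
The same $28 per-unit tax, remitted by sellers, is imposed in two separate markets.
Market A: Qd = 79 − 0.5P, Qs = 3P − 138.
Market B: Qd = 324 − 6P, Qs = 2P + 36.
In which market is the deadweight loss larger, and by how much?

Market B, by $420.

Market A: pre-tax P* = $62, Q* = 48; post-tax Q = 36; deadweight loss = $168.
Market B: pre-tax P* = $36, Q* = 108; post-tax Q = 66; deadweight loss = $588.
Difference: $168 vs $588 → market B is larger by $420.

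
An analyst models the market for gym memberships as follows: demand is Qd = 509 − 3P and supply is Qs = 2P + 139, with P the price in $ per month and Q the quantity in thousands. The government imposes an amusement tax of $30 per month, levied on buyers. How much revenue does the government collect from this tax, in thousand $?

Before the tax: set 509 − 3P = 2P + 139 → P* = $74, Q* = 287.
With the tax collected from buyers, demand (in seller-price terms) shifts: Qd = 509 − 3(P + 30).
New equilibrium: buyers pay $86, suppliers receive $56, Q = 251. (Wedge: Pb − Ps = 30.)
Revenue = t · Q = 30 · 251 = $7530.

Tax revenue = $7530 thousand.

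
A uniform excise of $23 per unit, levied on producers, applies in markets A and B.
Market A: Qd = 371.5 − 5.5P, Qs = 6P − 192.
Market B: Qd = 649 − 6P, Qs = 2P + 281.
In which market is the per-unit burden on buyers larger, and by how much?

Market A: pre-tax P* = $49, Q* = 102; post-tax Q = 36; per-unit burden on buyers = $12.
Market B: pre-tax P* = $46, Q* = 373; post-tax Q = 338.5; per-unit burden on buyers = $5.75.
Difference: $12 vs $5.75 → market A is larger by $6.25.

Market A, by $6.25.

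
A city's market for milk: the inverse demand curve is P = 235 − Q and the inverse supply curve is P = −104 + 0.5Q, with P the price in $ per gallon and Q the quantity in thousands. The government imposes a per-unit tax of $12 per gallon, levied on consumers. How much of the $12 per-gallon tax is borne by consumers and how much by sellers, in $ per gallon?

Inverting to Q(P) form: Qd = 235 − P; Qs = 2P + 208.
Without the tax, 235 − P = 2P + 208 gives 3P = 27, so P* = $9 and Q* = 226.
With the tax collected from consumers, demand (in seller-price terms) shifts: Qd = 235 − (P + 12).
Solving gives Q = 218 with consumers paying $17 and sellers receiving $5 (the $12 wedge).
Burden on consumers: $8; on sellers: $4. (They sum to $12.)
The less price-elastic side of the market bears the larger share of a per-unit tax.

Consumers bear $8 per gallon; sellers bear $4 per gallon.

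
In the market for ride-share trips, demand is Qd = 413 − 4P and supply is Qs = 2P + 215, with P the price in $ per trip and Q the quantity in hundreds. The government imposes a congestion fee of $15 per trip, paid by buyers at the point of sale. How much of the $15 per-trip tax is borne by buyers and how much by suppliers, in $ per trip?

Without the tax, 413 − 4P = 2P + 215 gives 6P = 198, so P* = $33 and Q* = 281.
With the tax collected from buyers, demand (in seller-price terms) shifts: Qd = 413 − 4(P + 15).
Solving gives Q = 261 with buyers paying $38 and suppliers receiving $23 (the $15 wedge).
Burden on buyers: $5; on suppliers: $10. (They sum to $15.)

Buyers bear $5 per trip; suppliers bear $10 per trip.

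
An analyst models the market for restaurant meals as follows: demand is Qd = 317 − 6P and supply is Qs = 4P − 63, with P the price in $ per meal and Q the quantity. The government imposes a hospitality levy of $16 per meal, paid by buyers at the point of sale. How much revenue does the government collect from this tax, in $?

Tax revenue = $809.6.

Before the tax: set 317 − 6P = 4P − 63 → P* = $38, Q* = 89.
With the tax collected from buyers, demand (in seller-price terms) shifts: Qd = 317 − 6(P + 16).
Solving gives Q = 50.6 with buyers paying $44.4 and producers receiving $28.4 (the $16 wedge).
Revenue = t · Q = 16 · 50.6 = $809.6.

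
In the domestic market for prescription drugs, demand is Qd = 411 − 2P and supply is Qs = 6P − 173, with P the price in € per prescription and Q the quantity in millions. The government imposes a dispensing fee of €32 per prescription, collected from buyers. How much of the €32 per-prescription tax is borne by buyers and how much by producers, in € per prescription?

Without the tax, 411 − 2P = 6P − 173 gives 8P = 584, so P* = €73 and Q* = 265.
With the tax collected from buyers, demand (in seller-price terms) shifts: Qd = 411 − 2(P + 32).
New equilibrium: buyers pay €97, producers receive €65, Q = 217. (Wedge: Pb − Ps = 32.)
Burden on buyers: €24; on producers: €8. (They sum to €32.)
The less price-elastic side of the market bears the larger share of a per-unit tax.

Buyers bear €24 per prescription; producers bear €8 per prescription.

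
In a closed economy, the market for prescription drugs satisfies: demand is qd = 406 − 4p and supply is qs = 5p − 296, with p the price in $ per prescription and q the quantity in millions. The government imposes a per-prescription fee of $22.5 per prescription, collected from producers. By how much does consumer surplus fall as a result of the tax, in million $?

Before the tax: set 406 − 4p = 5p − 296 → p* = $78, q* = 94.
With the tax collected from producers, supply shifts: qs = 5(p − 22.5) − 296.
New equilibrium: buyers pay $90.5, producers receive $68, q = 44. (Wedge: pb − ps = 22.5.)
ΔCS is the trapezoid between Q = 44 and Q = 94 of height $12.5: ½ · (94 + 44) · 12.5 = $862.5.

Consumer surplus falls by $862.5 million.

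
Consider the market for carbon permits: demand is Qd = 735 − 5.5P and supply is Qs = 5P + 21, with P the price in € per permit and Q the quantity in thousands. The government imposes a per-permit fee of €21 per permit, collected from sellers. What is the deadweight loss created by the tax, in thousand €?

Deadweight loss = €577.5 thousand.

Before the tax: set 735 − 5.5P = 5P + 21 → P* = €68, Q* = 361.
With the tax collected from sellers, supply shifts: Qs = 5(P − 21) + 21.
New equilibrium: buyers pay €78, sellers receive €57, Q = 306. (Wedge: Pb − Ps = 21.)
Quantity falls by |ΔQ| = |361 − 306| = 55.
DWL = ½ · t · |ΔQ| = ½ · 21 · 55 = €577.5.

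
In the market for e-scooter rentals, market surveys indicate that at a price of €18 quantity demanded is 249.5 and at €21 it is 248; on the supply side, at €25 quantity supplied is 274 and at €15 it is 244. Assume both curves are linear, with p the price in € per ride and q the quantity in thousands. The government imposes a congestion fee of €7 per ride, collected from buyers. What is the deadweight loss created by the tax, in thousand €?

Demand slope: (248 − 249.5)/(21 − 18) = -0.5, so qd = 258.5 − 0.5p.
Supply slope: (244 − 274)/(15 − 25) = 3, so qs = 3p + 199.
Without the tax, 258.5 − 0.5p = 3p + 199 gives 3.5p = 59.5, so p* = €17 and q* = 250.
With the tax collected from buyers, demand (in seller-price terms) shifts: qd = 258.5 − 0.5(p + 7).
Solving gives q = 247 with buyers paying €23 and suppliers receiving €16 (the €7 wedge).
Quantity falls by |ΔQ| = |250 − 247| = 3.
DWL = ½ · t · |ΔQ| = ½ · 7 · 3 = €10.5.

Deadweight loss = €10.5 thousand.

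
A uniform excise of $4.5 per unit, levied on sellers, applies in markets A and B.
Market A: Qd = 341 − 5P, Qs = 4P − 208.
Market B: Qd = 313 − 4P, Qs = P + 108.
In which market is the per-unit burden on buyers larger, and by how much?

Market A: pre-tax P* = $61, Q* = 36; post-tax Q = 26; per-unit burden on buyers = $2.
Market B: pre-tax P* = $41, Q* = 149; post-tax Q = 145.4; per-unit burden on buyers = $0.9.
Difference: $2 vs $0.9 → market A is larger by $1.1.

Market A, by $1.1.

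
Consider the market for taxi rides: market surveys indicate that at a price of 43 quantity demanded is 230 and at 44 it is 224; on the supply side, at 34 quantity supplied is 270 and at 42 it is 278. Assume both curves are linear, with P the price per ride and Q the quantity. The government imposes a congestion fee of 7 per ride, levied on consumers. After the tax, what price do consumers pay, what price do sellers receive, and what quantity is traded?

Demand slope: (224 − 230)/(44 − 43) = -6, so Qd = 488 − 6P.
Supply slope: (278 − 270)/(42 − 34) = 1, so Qs = P + 236.
Without the tax, 488 − 6P = P + 236 gives 7P = 252, so P* = 36 and Q* = 272.
With the tax collected from consumers, demand (in seller-price terms) shifts: Qd = 488 − 6(P + 7).
New equilibrium: consumers pay 37, sellers receive 30, Q = 266. (Wedge: Pb − Ps = 7.)
The less price-elastic side of the market bears the larger share of a per-unit tax.

Consumers pay 37; sellers receive 30; quantity = 266.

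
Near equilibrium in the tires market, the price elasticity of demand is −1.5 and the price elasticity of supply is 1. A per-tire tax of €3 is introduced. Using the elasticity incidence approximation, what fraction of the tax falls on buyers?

Incidence ratio: buyers' share ≈ εs / (εs + |εd|) = 1 / (1 + 1.5) = 0.4.
Supply is the less elastic side, so buyers bear the smaller share.

Buyers' share ≈ 0.4.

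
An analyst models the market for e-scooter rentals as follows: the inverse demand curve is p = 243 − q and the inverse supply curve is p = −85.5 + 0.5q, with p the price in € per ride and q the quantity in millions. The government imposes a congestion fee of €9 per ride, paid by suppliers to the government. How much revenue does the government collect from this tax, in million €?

Tax revenue = €1917 million.

Inverting to q(p) form: qd = 243 − p; qs = 2p + 171.
Before the tax: set 243 − p = 2p + 171 → p* = €24, q* = 219.
With the tax collected from suppliers, supply shifts: qs = 2(p − 9) + 171.
Solving gives q = 213 with buyers paying €30 and suppliers receiving €21 (the €9 wedge).
Revenue = t · Q = 9 · 213 = €1917.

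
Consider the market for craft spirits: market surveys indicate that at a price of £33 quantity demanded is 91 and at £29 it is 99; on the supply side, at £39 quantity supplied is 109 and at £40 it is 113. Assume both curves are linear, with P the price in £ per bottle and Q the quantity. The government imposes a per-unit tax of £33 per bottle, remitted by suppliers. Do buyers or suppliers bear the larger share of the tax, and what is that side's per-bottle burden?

Buyers bear the larger share: £22 per bottle.

Demand slope: (99 − 91)/(29 − 33) = -2, so Qd = 157 − 2P.
Supply slope: (113 − 109)/(40 − 39) = 4, so Qs = 4P − 47.
Without the tax, 157 − 2P = 4P − 47 gives 6P = 204, so P* = £34 and Q* = 89.
With the tax collected from suppliers, supply shifts: Qs = 4(P − 33) − 47.
Solving gives Q = 45 with buyers paying £56 and suppliers receiving £23 (the £33 wedge).
Per-bottle burden: buyers £22, suppliers £11.
Buyers take the larger share because demand is less price-elastic here (demand slope 2 vs supply slope 4).
The less price-elastic side of the market bears the larger share of a per-unit tax.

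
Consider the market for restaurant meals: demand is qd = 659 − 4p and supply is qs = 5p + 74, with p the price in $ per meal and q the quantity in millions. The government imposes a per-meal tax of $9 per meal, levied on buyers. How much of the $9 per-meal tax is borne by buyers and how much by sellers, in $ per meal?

Without the tax, 659 − 4p = 5p + 74 gives 9p = 585, so p* = $65 and q* = 399.
With the tax collected from buyers, demand (in seller-price terms) shifts: qd = 659 − 4(p + 9).
New equilibrium: buyers pay $70, sellers receive $61, q = 379. (Wedge: pb − ps = 9.)
Burden on buyers: $5; on sellers: $4. (They sum to $9.)

Buyers bear $5 per meal; sellers bear $4 per meal.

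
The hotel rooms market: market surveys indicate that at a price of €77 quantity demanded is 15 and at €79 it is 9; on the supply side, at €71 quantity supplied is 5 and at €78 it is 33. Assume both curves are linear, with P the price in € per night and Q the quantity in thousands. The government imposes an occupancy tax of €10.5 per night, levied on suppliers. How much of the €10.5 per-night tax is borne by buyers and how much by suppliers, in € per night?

Demand slope: (9 − 15)/(79 − 77) = -3, so Qd = 246 − 3P.
Supply slope: (33 − 5)/(78 − 71) = 4, so Qs = 4P − 279.
Before the tax: set 246 − 3P = 4P − 279 → P* = €75, Q* = 21.
With the tax collected from suppliers, supply shifts: Qs = 4(P − 10.5) − 279.
Solving gives Q = 3 with buyers paying €81 and suppliers receiving €70.5 (the €10.5 wedge).
Burden on buyers: €6; on suppliers: €4.5. (They sum to €10.5.)
The less price-elastic side of the market bears the larger share of a per-unit tax.

Buyers bear €6 per night; suppliers bear €4.5 per night.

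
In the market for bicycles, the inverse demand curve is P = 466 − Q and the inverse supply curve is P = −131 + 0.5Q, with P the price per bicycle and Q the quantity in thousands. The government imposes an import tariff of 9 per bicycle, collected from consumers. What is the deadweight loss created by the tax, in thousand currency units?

Rewrite in direct form: Qd = 466 − P and Qs = 2P + 262.
Before the tax: set 466 − P = 2P + 262 → P* = 68, Q* = 398.
With the tax collected from consumers, demand (in seller-price terms) shifts: Qd = 466 − (P + 9).
New equilibrium: consumers pay 74, producers receive 65, Q = 392. (Wedge: Pb − Ps = 9.)
Quantity falls by |ΔQ| = |398 − 392| = 6.
DWL = ½ · t · |ΔQ| = ½ · 9 · 6 = 27.

Deadweight loss = 27 thousand.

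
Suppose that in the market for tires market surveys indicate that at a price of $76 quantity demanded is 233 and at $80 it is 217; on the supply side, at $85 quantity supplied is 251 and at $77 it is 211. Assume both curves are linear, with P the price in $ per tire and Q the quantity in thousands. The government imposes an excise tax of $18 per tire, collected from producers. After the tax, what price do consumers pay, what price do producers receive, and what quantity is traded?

Demand slope: (217 − 233)/(80 − 76) = -4, so Qd = 537 − 4P.
Supply slope: (211 − 251)/(77 − 85) = 5, so Qs = 5P − 174.
Before the tax: set 537 − 4P = 5P − 174 → P* = $79, Q* = 221.
With the tax collected from producers, supply shifts: Qs = 5(P − 18) − 174.
Solving gives Q = 181 with consumers paying $89 and producers receiving $71 (the $18 wedge).
The less price-elastic side of the market bears the larger share of a per-unit tax.

Consumers pay $89; producers receive $71; quantity = 181.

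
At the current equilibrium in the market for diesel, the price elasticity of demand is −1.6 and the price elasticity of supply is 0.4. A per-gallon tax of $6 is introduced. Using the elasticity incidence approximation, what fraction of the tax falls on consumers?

Consumers' share ≈ 0.2.

Incidence ratio: consumers' share ≈ εs / (εs + |εd|) = 0.4 / (0.4 + 1.6) = 0.2.
Supply is the less elastic side, so consumers bear the smaller share.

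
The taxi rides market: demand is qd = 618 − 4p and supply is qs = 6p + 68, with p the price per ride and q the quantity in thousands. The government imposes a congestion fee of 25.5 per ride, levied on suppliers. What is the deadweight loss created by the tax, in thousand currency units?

Before the tax: set 618 − 4p = 6p + 68 → p* = 55, q* = 398.
With the tax collected from suppliers, supply shifts: qs = 6(p − 25.5) + 68.
Solving gives q = 336.8 with consumers paying 70.3 and suppliers receiving 44.8 (the 25.5 wedge).
Quantity falls by |ΔQ| = |398 − 336.8| = 61.2.
DWL = ½ · t · |ΔQ| = ½ · 25.5 · 61.2 = 780.3.

Deadweight loss = 780.3 thousand.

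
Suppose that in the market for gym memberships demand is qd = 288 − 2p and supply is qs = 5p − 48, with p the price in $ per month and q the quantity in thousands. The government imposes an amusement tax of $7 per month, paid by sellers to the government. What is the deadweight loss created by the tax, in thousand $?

Without the tax, 288 − 2p = 5p − 48 gives 7p = 336, so p* = $48 and q* = 192.
With the tax collected from sellers, supply shifts: qs = 5(p − 7) − 48.
Solving gives q = 182 with buyers paying $53 and sellers receiving $46 (the $7 wedge).
Quantity falls by |ΔQ| = |192 − 182| = 10.
DWL = ½ · t · |ΔQ| = ½ · 7 · 10 = $35.

Deadweight loss = $35 thousand.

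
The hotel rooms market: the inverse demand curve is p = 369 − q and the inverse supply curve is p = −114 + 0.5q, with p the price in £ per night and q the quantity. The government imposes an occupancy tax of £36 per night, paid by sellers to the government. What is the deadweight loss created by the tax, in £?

Deadweight loss = £432.

Rewrite in direct form: qd = 369 − p and qs = 2p + 228.
Without the tax, 369 − p = 2p + 228 gives 3p = 141, so p* = £47 and q* = 322.
With the tax collected from sellers, supply shifts: qs = 2(p − 36) + 228.
Solving gives q = 298 with consumers paying £71 and sellers receiving £35 (the £36 wedge).
Quantity falls by |ΔQ| = |322 − 298| = 24.
DWL = ½ · t · |ΔQ| = ½ · 36 · 24 = £432.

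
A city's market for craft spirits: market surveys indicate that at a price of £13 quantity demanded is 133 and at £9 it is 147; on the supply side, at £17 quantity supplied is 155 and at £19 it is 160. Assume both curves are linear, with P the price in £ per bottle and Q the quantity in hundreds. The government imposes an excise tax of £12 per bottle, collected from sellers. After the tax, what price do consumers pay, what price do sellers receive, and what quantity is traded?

Demand slope: (147 − 133)/(9 − 13) = -3.5, so Qd = 178.5 − 3.5P.
Supply slope: (160 − 155)/(19 − 17) = 2.5, so Qs = 2.5P + 112.5.
Before the tax: set 178.5 − 3.5P = 2.5P + 112.5 → P* = £11, Q* = 140.
With the tax collected from sellers, supply shifts: Qs = 2.5(P − 12) + 112.5.
Solving gives Q = 122.5 with consumers paying £16 and sellers receiving £4 (the £12 wedge).
The less price-elastic side of the market bears the larger share of a per-unit tax.

Consumers pay £16; sellers receive £4; quantity = 122.5.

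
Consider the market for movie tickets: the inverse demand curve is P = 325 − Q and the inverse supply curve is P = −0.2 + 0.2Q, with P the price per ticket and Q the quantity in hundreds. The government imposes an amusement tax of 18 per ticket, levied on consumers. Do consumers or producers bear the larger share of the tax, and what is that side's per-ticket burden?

Inverting to Q(P) form: Qd = 325 − P; Qs = 5P + 1.
Before the tax: set 325 − P = 5P + 1 → P* = 54, Q* = 271.
With the tax collected from consumers, demand (in seller-price terms) shifts: Qd = 325 − (P + 18).
New equilibrium: consumers pay 69, producers receive 51, Q = 256. (Wedge: Pb − Ps = 18.)
Per-ticket burden: consumers 15, producers 3.
Consumers take the larger share because demand is less price-elastic here (demand slope 1 vs supply slope 5).

Consumers bear the larger share: 15 per ticket.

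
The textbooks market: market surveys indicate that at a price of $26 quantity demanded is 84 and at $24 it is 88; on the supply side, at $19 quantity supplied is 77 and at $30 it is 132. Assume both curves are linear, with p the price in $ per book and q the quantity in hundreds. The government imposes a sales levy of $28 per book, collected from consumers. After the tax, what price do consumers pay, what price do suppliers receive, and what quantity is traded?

Demand slope: (88 − 84)/(24 − 26) = -2, so qd = 136 − 2p.
Supply slope: (132 − 77)/(30 − 19) = 5, so qs = 5p − 18.
Without the tax, 136 − 2p = 5p − 18 gives 7p = 154, so p* = $22 and q* = 92.
With the tax collected from consumers, demand (in seller-price terms) shifts: qd = 136 − 2(p + 28).
New equilibrium: consumers pay $42, suppliers receive $14, q = 52. (Wedge: pb − ps = 28.)
The less price-elastic side of the market bears the larger share of a per-unit tax.

Consumers pay $42; suppliers receive $14; quantity = 52.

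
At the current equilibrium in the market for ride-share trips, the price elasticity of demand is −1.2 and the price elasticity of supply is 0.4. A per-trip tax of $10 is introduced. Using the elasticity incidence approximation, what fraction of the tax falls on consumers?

Consumers' share ≈ 0.25.

Incidence ratio: consumers' share ≈ εs / (εs + |εd|) = 0.4 / (0.4 + 1.2) = 0.25.
Supply is the less elastic side, so consumers bear the smaller share.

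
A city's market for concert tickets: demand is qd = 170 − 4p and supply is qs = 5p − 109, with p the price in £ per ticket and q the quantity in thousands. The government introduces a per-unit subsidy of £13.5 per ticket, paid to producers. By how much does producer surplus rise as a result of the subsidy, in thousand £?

Producer surplus rises by £366 thousand.

Without the subsidy, 170 − 4p = 5p − 109 gives 9p = 279, so p* = £31 and q* = 46.
With a per-unit subsidy paid to producers, each receives p + 13.5 per unit sold, so supply becomes qs = 5(p + 13.5) − 109.
Solving gives q = 76 with buyers paying £23.5 and producers receiving £37 (the £13.5 wedge).
ΔPS is the trapezoid between Q = 76 and Q = 46 of height £6: ½ · (46 + 76) · 6 = £366.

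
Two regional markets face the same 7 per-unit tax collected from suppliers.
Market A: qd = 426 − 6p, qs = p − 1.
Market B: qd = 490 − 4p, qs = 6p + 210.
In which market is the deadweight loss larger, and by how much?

Market A: pre-tax p* = 61, q* = 60; post-tax q = 54; deadweight loss = 21.
Market B: pre-tax p* = 28, q* = 378; post-tax q = 361.2; deadweight loss = 58.8.
Difference: 21 vs 58.8 → market B is larger by 37.8.

Market B, by 37.8.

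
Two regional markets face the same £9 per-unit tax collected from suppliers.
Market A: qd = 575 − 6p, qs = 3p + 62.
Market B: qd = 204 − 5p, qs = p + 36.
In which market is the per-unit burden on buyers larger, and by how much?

Market A: pre-tax p* = £57, q* = 233; post-tax q = 215; per-unit burden on buyers = £3.
Market B: pre-tax p* = £28, q* = 64; post-tax q = 56.5; per-unit burden on buyers = £1.5.
Difference: £3 vs £1.5 → market A is larger by £1.5.

Market A, by £1.5.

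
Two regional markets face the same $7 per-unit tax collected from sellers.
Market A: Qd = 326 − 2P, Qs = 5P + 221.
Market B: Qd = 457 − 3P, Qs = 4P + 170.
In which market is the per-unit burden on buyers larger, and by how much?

Market A, by $1.

Market A: pre-tax P* = $15, Q* = 296; post-tax Q = 286; per-unit burden on buyers = $5.
Market B: pre-tax P* = $41, Q* = 334; post-tax Q = 322; per-unit burden on buyers = $4.
Difference: $5 vs $4 → market A is larger by $1.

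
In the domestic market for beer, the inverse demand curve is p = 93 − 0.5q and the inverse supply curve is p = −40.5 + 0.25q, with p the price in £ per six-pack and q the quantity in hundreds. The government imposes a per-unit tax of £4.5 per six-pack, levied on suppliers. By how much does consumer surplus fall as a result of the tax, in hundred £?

Consumer surplus falls by £525 hundred.

Rewrite in direct form: qd = 186 − 2p and qs = 4p + 162.
Before the tax: set 186 − 2p = 4p + 162 → p* = £4, q* = 178.
With the tax collected from suppliers, supply shifts: qs = 4(p − 4.5) + 162.
Solving gives q = 172 with consumers paying £7 and suppliers receiving £2.5 (the £4.5 wedge).
ΔCS is the trapezoid between Q = 172 and Q = 178 of height £3: ½ · (178 + 172) · 3 = £525.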